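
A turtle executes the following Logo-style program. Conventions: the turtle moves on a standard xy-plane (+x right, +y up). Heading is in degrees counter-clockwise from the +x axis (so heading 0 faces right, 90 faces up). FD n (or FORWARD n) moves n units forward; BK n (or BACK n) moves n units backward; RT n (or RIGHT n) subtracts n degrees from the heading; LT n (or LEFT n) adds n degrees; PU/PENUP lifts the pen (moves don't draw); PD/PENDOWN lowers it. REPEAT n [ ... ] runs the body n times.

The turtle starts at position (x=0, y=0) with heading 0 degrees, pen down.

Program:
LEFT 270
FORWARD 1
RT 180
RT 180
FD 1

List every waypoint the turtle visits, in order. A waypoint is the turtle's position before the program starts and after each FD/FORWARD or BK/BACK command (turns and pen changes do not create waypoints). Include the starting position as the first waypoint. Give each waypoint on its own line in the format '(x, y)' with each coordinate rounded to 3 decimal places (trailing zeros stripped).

Executing turtle program step by step:
Start: pos=(0,0), heading=0, pen down
LT 270: heading 0 -> 270
FD 1: (0,0) -> (0,-1) [heading=270, draw]
RT 180: heading 270 -> 90
RT 180: heading 90 -> 270
FD 1: (0,-1) -> (0,-2) [heading=270, draw]
Final: pos=(0,-2), heading=270, 2 segment(s) drawn
Waypoints (3 total):
(0, 0)
(0, -1)
(0, -2)

Answer: (0, 0)
(0, -1)
(0, -2)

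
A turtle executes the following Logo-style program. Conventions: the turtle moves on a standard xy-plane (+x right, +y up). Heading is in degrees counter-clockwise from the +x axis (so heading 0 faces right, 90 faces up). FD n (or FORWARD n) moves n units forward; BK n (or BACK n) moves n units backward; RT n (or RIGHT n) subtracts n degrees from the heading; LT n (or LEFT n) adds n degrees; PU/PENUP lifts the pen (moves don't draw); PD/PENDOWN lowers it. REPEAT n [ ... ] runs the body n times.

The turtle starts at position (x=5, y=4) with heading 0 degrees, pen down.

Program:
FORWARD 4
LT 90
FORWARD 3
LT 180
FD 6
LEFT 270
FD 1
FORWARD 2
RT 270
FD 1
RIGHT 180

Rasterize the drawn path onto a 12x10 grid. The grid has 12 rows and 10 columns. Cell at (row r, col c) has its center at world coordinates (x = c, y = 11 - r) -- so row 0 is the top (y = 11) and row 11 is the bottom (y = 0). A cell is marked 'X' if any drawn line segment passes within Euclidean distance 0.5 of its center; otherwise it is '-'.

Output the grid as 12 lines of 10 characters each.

Answer: ----------
----------
----------
----------
---------X
---------X
---------X
-----XXXXX
---------X
---------X
------XXXX
------X---

Derivation:
Segment 0: (5,4) -> (9,4)
Segment 1: (9,4) -> (9,7)
Segment 2: (9,7) -> (9,1)
Segment 3: (9,1) -> (8,1)
Segment 4: (8,1) -> (6,1)
Segment 5: (6,1) -> (6,0)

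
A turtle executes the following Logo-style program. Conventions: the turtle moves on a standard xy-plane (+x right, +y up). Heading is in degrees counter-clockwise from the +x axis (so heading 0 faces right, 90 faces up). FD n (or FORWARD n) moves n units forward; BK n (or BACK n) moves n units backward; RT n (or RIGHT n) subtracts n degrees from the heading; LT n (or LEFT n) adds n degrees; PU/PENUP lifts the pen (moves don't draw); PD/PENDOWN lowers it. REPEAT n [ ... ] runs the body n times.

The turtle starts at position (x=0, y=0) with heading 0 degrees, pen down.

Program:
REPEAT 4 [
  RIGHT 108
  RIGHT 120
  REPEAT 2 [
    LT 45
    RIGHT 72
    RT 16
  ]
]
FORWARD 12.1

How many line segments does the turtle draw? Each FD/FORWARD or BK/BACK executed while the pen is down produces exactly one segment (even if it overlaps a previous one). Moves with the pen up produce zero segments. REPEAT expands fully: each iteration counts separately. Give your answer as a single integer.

Answer: 1

Derivation:
Executing turtle program step by step:
Start: pos=(0,0), heading=0, pen down
REPEAT 4 [
  -- iteration 1/4 --
  RT 108: heading 0 -> 252
  RT 120: heading 252 -> 132
  REPEAT 2 [
    -- iteration 1/2 --
    LT 45: heading 132 -> 177
    RT 72: heading 177 -> 105
    RT 16: heading 105 -> 89
    -- iteration 2/2 --
    LT 45: heading 89 -> 134
    RT 72: heading 134 -> 62
    RT 16: heading 62 -> 46
  ]
  -- iteration 2/4 --
  RT 108: heading 46 -> 298
  RT 120: heading 298 -> 178
  REPEAT 2 [
    -- iteration 1/2 --
    LT 45: heading 178 -> 223
    RT 72: heading 223 -> 151
    RT 16: heading 151 -> 135
    -- iteration 2/2 --
    LT 45: heading 135 -> 180
    RT 72: heading 180 -> 108
    RT 16: heading 108 -> 92
  ]
  -- iteration 3/4 --
  RT 108: heading 92 -> 344
  RT 120: heading 344 -> 224
  REPEAT 2 [
    -- iteration 1/2 --
    LT 45: heading 224 -> 269
    RT 72: heading 269 -> 197
    RT 16: heading 197 -> 181
    -- iteration 2/2 --
    LT 45: heading 181 -> 226
    RT 72: heading 226 -> 154
    RT 16: heading 154 -> 138
  ]
  -- iteration 4/4 --
  RT 108: heading 138 -> 30
  RT 120: heading 30 -> 270
  REPEAT 2 [
    -- iteration 1/2 --
    LT 45: heading 270 -> 315
    RT 72: heading 315 -> 243
    RT 16: heading 243 -> 227
    -- iteration 2/2 --
    LT 45: heading 227 -> 272
    RT 72: heading 272 -> 200
    RT 16: heading 200 -> 184
  ]
]
FD 12.1: (0,0) -> (-12.071,-0.844) [heading=184, draw]
Final: pos=(-12.071,-0.844), heading=184, 1 segment(s) drawn
Segments drawn: 1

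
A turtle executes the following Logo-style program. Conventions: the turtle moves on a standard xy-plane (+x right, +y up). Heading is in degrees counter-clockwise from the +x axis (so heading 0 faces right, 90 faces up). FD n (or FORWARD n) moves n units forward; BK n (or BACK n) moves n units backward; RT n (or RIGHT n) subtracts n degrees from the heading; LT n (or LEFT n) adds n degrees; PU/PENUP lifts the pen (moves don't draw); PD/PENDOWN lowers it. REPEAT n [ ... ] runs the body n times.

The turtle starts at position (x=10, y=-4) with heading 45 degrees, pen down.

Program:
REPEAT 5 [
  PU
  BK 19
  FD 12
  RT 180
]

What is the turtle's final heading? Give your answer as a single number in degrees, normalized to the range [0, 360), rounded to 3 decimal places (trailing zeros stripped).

Executing turtle program step by step:
Start: pos=(10,-4), heading=45, pen down
REPEAT 5 [
  -- iteration 1/5 --
  PU: pen up
  BK 19: (10,-4) -> (-3.435,-17.435) [heading=45, move]
  FD 12: (-3.435,-17.435) -> (5.05,-8.95) [heading=45, move]
  RT 180: heading 45 -> 225
  -- iteration 2/5 --
  PU: pen up
  BK 19: (5.05,-8.95) -> (18.485,4.485) [heading=225, move]
  FD 12: (18.485,4.485) -> (10,-4) [heading=225, move]
  RT 180: heading 225 -> 45
  -- iteration 3/5 --
  PU: pen up
  BK 19: (10,-4) -> (-3.435,-17.435) [heading=45, move]
  FD 12: (-3.435,-17.435) -> (5.05,-8.95) [heading=45, move]
  RT 180: heading 45 -> 225
  -- iteration 4/5 --
  PU: pen up
  BK 19: (5.05,-8.95) -> (18.485,4.485) [heading=225, move]
  FD 12: (18.485,4.485) -> (10,-4) [heading=225, move]
  RT 180: heading 225 -> 45
  -- iteration 5/5 --
  PU: pen up
  BK 19: (10,-4) -> (-3.435,-17.435) [heading=45, move]
  FD 12: (-3.435,-17.435) -> (5.05,-8.95) [heading=45, move]
  RT 180: heading 45 -> 225
]
Final: pos=(5.05,-8.95), heading=225, 0 segment(s) drawn

Answer: 225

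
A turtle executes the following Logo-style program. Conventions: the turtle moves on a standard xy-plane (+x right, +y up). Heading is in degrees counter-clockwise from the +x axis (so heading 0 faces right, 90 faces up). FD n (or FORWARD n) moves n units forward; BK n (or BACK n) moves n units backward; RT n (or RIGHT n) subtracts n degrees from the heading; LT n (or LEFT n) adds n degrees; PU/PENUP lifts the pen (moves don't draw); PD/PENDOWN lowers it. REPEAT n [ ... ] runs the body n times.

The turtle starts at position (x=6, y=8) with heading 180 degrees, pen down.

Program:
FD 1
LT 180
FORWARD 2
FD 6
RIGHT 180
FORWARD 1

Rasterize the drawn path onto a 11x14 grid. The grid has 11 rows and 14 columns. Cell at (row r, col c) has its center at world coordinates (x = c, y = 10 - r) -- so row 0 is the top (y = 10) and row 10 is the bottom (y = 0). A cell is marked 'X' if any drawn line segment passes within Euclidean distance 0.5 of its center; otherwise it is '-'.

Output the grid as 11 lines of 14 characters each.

Segment 0: (6,8) -> (5,8)
Segment 1: (5,8) -> (7,8)
Segment 2: (7,8) -> (13,8)
Segment 3: (13,8) -> (12,8)

Answer: --------------
--------------
-----XXXXXXXXX
--------------
--------------
--------------
--------------
--------------
--------------
--------------
--------------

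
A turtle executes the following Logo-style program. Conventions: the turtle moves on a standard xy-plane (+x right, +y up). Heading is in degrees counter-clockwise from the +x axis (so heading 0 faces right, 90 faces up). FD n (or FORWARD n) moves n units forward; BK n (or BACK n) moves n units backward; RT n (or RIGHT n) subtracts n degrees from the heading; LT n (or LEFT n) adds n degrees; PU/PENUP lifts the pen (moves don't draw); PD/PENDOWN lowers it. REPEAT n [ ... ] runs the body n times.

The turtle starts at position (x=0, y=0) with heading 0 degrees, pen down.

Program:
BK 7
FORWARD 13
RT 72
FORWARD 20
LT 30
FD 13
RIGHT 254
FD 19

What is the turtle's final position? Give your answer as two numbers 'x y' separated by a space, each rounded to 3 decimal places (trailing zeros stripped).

Answer: 30.17 -10.643

Derivation:
Executing turtle program step by step:
Start: pos=(0,0), heading=0, pen down
BK 7: (0,0) -> (-7,0) [heading=0, draw]
FD 13: (-7,0) -> (6,0) [heading=0, draw]
RT 72: heading 0 -> 288
FD 20: (6,0) -> (12.18,-19.021) [heading=288, draw]
LT 30: heading 288 -> 318
FD 13: (12.18,-19.021) -> (21.841,-27.72) [heading=318, draw]
RT 254: heading 318 -> 64
FD 19: (21.841,-27.72) -> (30.17,-10.643) [heading=64, draw]
Final: pos=(30.17,-10.643), heading=64, 5 segment(s) drawn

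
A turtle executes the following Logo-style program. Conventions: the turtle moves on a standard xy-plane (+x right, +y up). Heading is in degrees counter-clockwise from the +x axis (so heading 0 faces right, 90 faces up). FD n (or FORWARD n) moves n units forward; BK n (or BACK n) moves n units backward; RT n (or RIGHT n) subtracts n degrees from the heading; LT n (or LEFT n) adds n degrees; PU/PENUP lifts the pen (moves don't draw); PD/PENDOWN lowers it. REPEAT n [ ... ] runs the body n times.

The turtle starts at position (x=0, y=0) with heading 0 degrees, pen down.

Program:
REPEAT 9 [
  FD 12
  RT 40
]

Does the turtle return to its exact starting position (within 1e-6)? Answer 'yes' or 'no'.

Executing turtle program step by step:
Start: pos=(0,0), heading=0, pen down
REPEAT 9 [
  -- iteration 1/9 --
  FD 12: (0,0) -> (12,0) [heading=0, draw]
  RT 40: heading 0 -> 320
  -- iteration 2/9 --
  FD 12: (12,0) -> (21.193,-7.713) [heading=320, draw]
  RT 40: heading 320 -> 280
  -- iteration 3/9 --
  FD 12: (21.193,-7.713) -> (23.276,-19.531) [heading=280, draw]
  RT 40: heading 280 -> 240
  -- iteration 4/9 --
  FD 12: (23.276,-19.531) -> (17.276,-29.923) [heading=240, draw]
  RT 40: heading 240 -> 200
  -- iteration 5/9 --
  FD 12: (17.276,-29.923) -> (6,-34.028) [heading=200, draw]
  RT 40: heading 200 -> 160
  -- iteration 6/9 --
  FD 12: (6,-34.028) -> (-5.276,-29.923) [heading=160, draw]
  RT 40: heading 160 -> 120
  -- iteration 7/9 --
  FD 12: (-5.276,-29.923) -> (-11.276,-19.531) [heading=120, draw]
  RT 40: heading 120 -> 80
  -- iteration 8/9 --
  FD 12: (-11.276,-19.531) -> (-9.193,-7.713) [heading=80, draw]
  RT 40: heading 80 -> 40
  -- iteration 9/9 --
  FD 12: (-9.193,-7.713) -> (0,0) [heading=40, draw]
  RT 40: heading 40 -> 0
]
Final: pos=(0,0), heading=0, 9 segment(s) drawn

Start position: (0, 0)
Final position: (0, 0)
Distance = 0; < 1e-6 -> CLOSED

Answer: yes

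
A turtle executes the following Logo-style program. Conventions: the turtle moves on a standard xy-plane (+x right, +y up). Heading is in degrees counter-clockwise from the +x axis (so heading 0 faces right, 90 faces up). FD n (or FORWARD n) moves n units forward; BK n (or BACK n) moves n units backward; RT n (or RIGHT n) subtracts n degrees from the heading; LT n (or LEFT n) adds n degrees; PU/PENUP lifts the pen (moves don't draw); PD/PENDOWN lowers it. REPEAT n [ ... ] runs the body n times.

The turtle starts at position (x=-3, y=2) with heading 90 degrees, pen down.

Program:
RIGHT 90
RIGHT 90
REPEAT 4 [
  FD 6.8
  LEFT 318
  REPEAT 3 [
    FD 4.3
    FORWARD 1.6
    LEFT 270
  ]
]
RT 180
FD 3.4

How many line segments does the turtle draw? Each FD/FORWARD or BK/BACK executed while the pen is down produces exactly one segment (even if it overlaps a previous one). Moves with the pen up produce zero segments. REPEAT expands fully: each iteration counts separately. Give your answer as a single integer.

Executing turtle program step by step:
Start: pos=(-3,2), heading=90, pen down
RT 90: heading 90 -> 0
RT 90: heading 0 -> 270
REPEAT 4 [
  -- iteration 1/4 --
  FD 6.8: (-3,2) -> (-3,-4.8) [heading=270, draw]
  LT 318: heading 270 -> 228
  REPEAT 3 [
    -- iteration 1/3 --
    FD 4.3: (-3,-4.8) -> (-5.877,-7.996) [heading=228, draw]
    FD 1.6: (-5.877,-7.996) -> (-6.948,-9.185) [heading=228, draw]
    LT 270: heading 228 -> 138
    -- iteration 2/3 --
    FD 4.3: (-6.948,-9.185) -> (-10.143,-6.307) [heading=138, draw]
    FD 1.6: (-10.143,-6.307) -> (-11.332,-5.237) [heading=138, draw]
    LT 270: heading 138 -> 48
    -- iteration 3/3 --
    FD 4.3: (-11.332,-5.237) -> (-8.455,-2.041) [heading=48, draw]
    FD 1.6: (-8.455,-2.041) -> (-7.385,-0.852) [heading=48, draw]
    LT 270: heading 48 -> 318
  ]
  -- iteration 2/4 --
  FD 6.8: (-7.385,-0.852) -> (-2.331,-5.402) [heading=318, draw]
  LT 318: heading 318 -> 276
  REPEAT 3 [
    -- iteration 1/3 --
    FD 4.3: (-2.331,-5.402) -> (-1.882,-9.679) [heading=276, draw]
    FD 1.6: (-1.882,-9.679) -> (-1.714,-11.27) [heading=276, draw]
    LT 270: heading 276 -> 186
    -- iteration 2/3 --
    FD 4.3: (-1.714,-11.27) -> (-5.991,-11.719) [heading=186, draw]
    FD 1.6: (-5.991,-11.719) -> (-7.582,-11.887) [heading=186, draw]
    LT 270: heading 186 -> 96
    -- iteration 3/3 --
    FD 4.3: (-7.582,-11.887) -> (-8.032,-7.61) [heading=96, draw]
    FD 1.6: (-8.032,-7.61) -> (-8.199,-6.019) [heading=96, draw]
    LT 270: heading 96 -> 6
  ]
  -- iteration 3/4 --
  FD 6.8: (-8.199,-6.019) -> (-1.436,-5.308) [heading=6, draw]
  LT 318: heading 6 -> 324
  REPEAT 3 [
    -- iteration 1/3 --
    FD 4.3: (-1.436,-5.308) -> (2.043,-7.836) [heading=324, draw]
    FD 1.6: (2.043,-7.836) -> (3.337,-8.776) [heading=324, draw]
    LT 270: heading 324 -> 234
    -- iteration 2/3 --
    FD 4.3: (3.337,-8.776) -> (0.81,-12.255) [heading=234, draw]
    FD 1.6: (0.81,-12.255) -> (-0.131,-13.549) [heading=234, draw]
    LT 270: heading 234 -> 144
    -- iteration 3/3 --
    FD 4.3: (-0.131,-13.549) -> (-3.61,-11.022) [heading=144, draw]
    FD 1.6: (-3.61,-11.022) -> (-4.904,-10.081) [heading=144, draw]
    LT 270: heading 144 -> 54
  ]
  -- iteration 4/4 --
  FD 6.8: (-4.904,-10.081) -> (-0.907,-4.58) [heading=54, draw]
  LT 318: heading 54 -> 12
  REPEAT 3 [
    -- iteration 1/3 --
    FD 4.3: (-0.907,-4.58) -> (3.299,-3.686) [heading=12, draw]
    FD 1.6: (3.299,-3.686) -> (4.864,-3.353) [heading=12, draw]
    LT 270: heading 12 -> 282
    -- iteration 2/3 --
    FD 4.3: (4.864,-3.353) -> (5.758,-7.559) [heading=282, draw]
    FD 1.6: (5.758,-7.559) -> (6.091,-9.124) [heading=282, draw]
    LT 270: heading 282 -> 192
    -- iteration 3/3 --
    FD 4.3: (6.091,-9.124) -> (1.885,-10.018) [heading=192, draw]
    FD 1.6: (1.885,-10.018) -> (0.32,-10.351) [heading=192, draw]
    LT 270: heading 192 -> 102
  ]
]
RT 180: heading 102 -> 282
FD 3.4: (0.32,-10.351) -> (1.026,-13.677) [heading=282, draw]
Final: pos=(1.026,-13.677), heading=282, 29 segment(s) drawn
Segments drawn: 29

Answer: 29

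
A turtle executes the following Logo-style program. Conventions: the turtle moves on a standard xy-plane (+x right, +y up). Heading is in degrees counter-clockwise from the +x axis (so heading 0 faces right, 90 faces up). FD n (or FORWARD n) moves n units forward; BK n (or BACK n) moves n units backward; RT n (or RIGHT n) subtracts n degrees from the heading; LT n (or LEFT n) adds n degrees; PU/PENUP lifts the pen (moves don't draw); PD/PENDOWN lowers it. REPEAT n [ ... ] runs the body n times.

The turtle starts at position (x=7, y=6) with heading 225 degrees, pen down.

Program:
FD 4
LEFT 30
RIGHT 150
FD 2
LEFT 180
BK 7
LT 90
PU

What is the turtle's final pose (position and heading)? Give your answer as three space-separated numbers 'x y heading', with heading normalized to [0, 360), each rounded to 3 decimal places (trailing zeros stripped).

Answer: 1.842 11.865 15

Derivation:
Executing turtle program step by step:
Start: pos=(7,6), heading=225, pen down
FD 4: (7,6) -> (4.172,3.172) [heading=225, draw]
LT 30: heading 225 -> 255
RT 150: heading 255 -> 105
FD 2: (4.172,3.172) -> (3.654,5.103) [heading=105, draw]
LT 180: heading 105 -> 285
BK 7: (3.654,5.103) -> (1.842,11.865) [heading=285, draw]
LT 90: heading 285 -> 15
PU: pen up
Final: pos=(1.842,11.865), heading=15, 3 segment(s) drawn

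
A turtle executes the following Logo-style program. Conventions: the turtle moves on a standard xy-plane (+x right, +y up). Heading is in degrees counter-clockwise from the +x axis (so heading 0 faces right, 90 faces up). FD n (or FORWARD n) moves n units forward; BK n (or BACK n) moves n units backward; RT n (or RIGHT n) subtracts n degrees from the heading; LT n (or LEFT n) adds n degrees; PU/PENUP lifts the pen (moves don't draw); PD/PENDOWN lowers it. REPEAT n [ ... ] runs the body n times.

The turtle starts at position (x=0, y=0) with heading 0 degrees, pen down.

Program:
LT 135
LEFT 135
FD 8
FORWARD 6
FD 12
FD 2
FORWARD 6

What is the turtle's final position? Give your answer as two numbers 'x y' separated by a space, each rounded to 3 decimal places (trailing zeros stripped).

Answer: 0 -34

Derivation:
Executing turtle program step by step:
Start: pos=(0,0), heading=0, pen down
LT 135: heading 0 -> 135
LT 135: heading 135 -> 270
FD 8: (0,0) -> (0,-8) [heading=270, draw]
FD 6: (0,-8) -> (0,-14) [heading=270, draw]
FD 12: (0,-14) -> (0,-26) [heading=270, draw]
FD 2: (0,-26) -> (0,-28) [heading=270, draw]
FD 6: (0,-28) -> (0,-34) [heading=270, draw]
Final: pos=(0,-34), heading=270, 5 segment(s) drawn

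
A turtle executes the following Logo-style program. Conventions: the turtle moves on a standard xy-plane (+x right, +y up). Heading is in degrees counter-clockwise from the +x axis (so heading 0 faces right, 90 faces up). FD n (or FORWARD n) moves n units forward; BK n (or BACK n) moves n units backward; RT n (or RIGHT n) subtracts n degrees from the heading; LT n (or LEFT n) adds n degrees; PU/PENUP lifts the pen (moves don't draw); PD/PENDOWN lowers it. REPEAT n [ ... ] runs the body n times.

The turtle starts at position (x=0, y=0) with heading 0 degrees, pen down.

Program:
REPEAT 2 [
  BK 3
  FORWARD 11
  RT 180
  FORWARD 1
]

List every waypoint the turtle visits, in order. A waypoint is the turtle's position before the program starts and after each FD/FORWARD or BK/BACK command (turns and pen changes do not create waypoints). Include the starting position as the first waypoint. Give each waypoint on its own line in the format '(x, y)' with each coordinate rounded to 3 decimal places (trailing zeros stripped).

Executing turtle program step by step:
Start: pos=(0,0), heading=0, pen down
REPEAT 2 [
  -- iteration 1/2 --
  BK 3: (0,0) -> (-3,0) [heading=0, draw]
  FD 11: (-3,0) -> (8,0) [heading=0, draw]
  RT 180: heading 0 -> 180
  FD 1: (8,0) -> (7,0) [heading=180, draw]
  -- iteration 2/2 --
  BK 3: (7,0) -> (10,0) [heading=180, draw]
  FD 11: (10,0) -> (-1,0) [heading=180, draw]
  RT 180: heading 180 -> 0
  FD 1: (-1,0) -> (0,0) [heading=0, draw]
]
Final: pos=(0,0), heading=0, 6 segment(s) drawn
Waypoints (7 total):
(0, 0)
(-3, 0)
(8, 0)
(7, 0)
(10, 0)
(-1, 0)
(0, 0)

Answer: (0, 0)
(-3, 0)
(8, 0)
(7, 0)
(10, 0)
(-1, 0)
(0, 0)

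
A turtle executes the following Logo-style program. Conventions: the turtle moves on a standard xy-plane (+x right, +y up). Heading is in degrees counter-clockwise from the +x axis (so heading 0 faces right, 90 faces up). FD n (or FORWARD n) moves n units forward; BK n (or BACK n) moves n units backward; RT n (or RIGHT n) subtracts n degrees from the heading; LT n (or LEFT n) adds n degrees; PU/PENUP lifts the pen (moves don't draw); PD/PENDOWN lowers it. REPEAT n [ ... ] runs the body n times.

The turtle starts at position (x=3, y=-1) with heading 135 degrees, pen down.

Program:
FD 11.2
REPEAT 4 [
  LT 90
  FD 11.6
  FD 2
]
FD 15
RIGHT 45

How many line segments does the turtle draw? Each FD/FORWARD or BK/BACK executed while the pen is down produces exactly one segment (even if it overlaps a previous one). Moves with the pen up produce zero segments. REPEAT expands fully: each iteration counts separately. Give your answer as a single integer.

Answer: 10

Derivation:
Executing turtle program step by step:
Start: pos=(3,-1), heading=135, pen down
FD 11.2: (3,-1) -> (-4.92,6.92) [heading=135, draw]
REPEAT 4 [
  -- iteration 1/4 --
  LT 90: heading 135 -> 225
  FD 11.6: (-4.92,6.92) -> (-13.122,-1.283) [heading=225, draw]
  FD 2: (-13.122,-1.283) -> (-14.536,-2.697) [heading=225, draw]
  -- iteration 2/4 --
  LT 90: heading 225 -> 315
  FD 11.6: (-14.536,-2.697) -> (-6.334,-10.899) [heading=315, draw]
  FD 2: (-6.334,-10.899) -> (-4.92,-12.314) [heading=315, draw]
  -- iteration 3/4 --
  LT 90: heading 315 -> 45
  FD 11.6: (-4.92,-12.314) -> (3.283,-4.111) [heading=45, draw]
  FD 2: (3.283,-4.111) -> (4.697,-2.697) [heading=45, draw]
  -- iteration 4/4 --
  LT 90: heading 45 -> 135
  FD 11.6: (4.697,-2.697) -> (-3.505,5.505) [heading=135, draw]
  FD 2: (-3.505,5.505) -> (-4.92,6.92) [heading=135, draw]
]
FD 15: (-4.92,6.92) -> (-15.526,17.526) [heading=135, draw]
RT 45: heading 135 -> 90
Final: pos=(-15.526,17.526), heading=90, 10 segment(s) drawn
Segments drawn: 10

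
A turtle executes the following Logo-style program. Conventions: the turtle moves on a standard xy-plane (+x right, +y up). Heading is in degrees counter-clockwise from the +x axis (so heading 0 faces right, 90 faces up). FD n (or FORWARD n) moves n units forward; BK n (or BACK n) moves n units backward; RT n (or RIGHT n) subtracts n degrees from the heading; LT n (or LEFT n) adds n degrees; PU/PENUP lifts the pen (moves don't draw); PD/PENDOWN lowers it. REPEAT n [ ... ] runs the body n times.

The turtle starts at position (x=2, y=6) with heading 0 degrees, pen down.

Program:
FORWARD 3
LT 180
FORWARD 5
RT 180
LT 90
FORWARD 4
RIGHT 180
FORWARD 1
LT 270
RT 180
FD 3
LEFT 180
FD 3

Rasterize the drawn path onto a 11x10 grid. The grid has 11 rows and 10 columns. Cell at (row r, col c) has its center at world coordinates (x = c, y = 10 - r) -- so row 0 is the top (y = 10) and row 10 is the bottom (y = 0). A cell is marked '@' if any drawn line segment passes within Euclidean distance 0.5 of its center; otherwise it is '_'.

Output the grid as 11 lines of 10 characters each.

Answer: @_________
@@@@______
@_________
@_________
@@@@@@____
__________
__________
__________
__________
__________
__________

Derivation:
Segment 0: (2,6) -> (5,6)
Segment 1: (5,6) -> (0,6)
Segment 2: (0,6) -> (0,10)
Segment 3: (0,10) -> (0,9)
Segment 4: (0,9) -> (3,9)
Segment 5: (3,9) -> (0,9)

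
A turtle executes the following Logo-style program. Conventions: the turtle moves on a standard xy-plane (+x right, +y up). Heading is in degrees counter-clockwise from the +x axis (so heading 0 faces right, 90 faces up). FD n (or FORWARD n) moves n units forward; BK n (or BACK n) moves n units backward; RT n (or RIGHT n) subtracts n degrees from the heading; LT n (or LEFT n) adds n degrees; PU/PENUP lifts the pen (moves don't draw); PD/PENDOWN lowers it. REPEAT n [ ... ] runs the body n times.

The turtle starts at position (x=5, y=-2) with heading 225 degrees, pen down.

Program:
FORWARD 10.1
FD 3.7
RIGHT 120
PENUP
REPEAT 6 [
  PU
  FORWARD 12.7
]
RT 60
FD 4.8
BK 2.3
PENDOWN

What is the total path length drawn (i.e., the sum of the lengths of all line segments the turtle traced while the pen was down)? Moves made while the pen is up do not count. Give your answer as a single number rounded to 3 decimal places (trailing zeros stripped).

Executing turtle program step by step:
Start: pos=(5,-2), heading=225, pen down
FD 10.1: (5,-2) -> (-2.142,-9.142) [heading=225, draw]
FD 3.7: (-2.142,-9.142) -> (-4.758,-11.758) [heading=225, draw]
RT 120: heading 225 -> 105
PU: pen up
REPEAT 6 [
  -- iteration 1/6 --
  PU: pen up
  FD 12.7: (-4.758,-11.758) -> (-8.045,0.509) [heading=105, move]
  -- iteration 2/6 --
  PU: pen up
  FD 12.7: (-8.045,0.509) -> (-11.332,12.776) [heading=105, move]
  -- iteration 3/6 --
  PU: pen up
  FD 12.7: (-11.332,12.776) -> (-14.619,25.044) [heading=105, move]
  -- iteration 4/6 --
  PU: pen up
  FD 12.7: (-14.619,25.044) -> (-17.906,37.311) [heading=105, move]
  -- iteration 5/6 --
  PU: pen up
  FD 12.7: (-17.906,37.311) -> (-21.193,49.578) [heading=105, move]
  -- iteration 6/6 --
  PU: pen up
  FD 12.7: (-21.193,49.578) -> (-24.48,61.845) [heading=105, move]
]
RT 60: heading 105 -> 45
FD 4.8: (-24.48,61.845) -> (-21.086,65.24) [heading=45, move]
BK 2.3: (-21.086,65.24) -> (-22.712,63.613) [heading=45, move]
PD: pen down
Final: pos=(-22.712,63.613), heading=45, 2 segment(s) drawn

Segment lengths:
  seg 1: (5,-2) -> (-2.142,-9.142), length = 10.1
  seg 2: (-2.142,-9.142) -> (-4.758,-11.758), length = 3.7
Total = 13.8

Answer: 13.8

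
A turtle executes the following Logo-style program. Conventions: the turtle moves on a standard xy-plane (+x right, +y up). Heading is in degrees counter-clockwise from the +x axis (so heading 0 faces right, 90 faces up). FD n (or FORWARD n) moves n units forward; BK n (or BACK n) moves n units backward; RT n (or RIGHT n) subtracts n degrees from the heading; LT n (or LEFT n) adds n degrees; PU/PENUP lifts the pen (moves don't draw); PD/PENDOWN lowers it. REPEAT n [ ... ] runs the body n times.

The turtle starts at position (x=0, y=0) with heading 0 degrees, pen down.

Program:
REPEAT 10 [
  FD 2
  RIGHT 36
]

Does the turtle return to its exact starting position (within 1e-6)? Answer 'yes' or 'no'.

Answer: yes

Derivation:
Executing turtle program step by step:
Start: pos=(0,0), heading=0, pen down
REPEAT 10 [
  -- iteration 1/10 --
  FD 2: (0,0) -> (2,0) [heading=0, draw]
  RT 36: heading 0 -> 324
  -- iteration 2/10 --
  FD 2: (2,0) -> (3.618,-1.176) [heading=324, draw]
  RT 36: heading 324 -> 288
  -- iteration 3/10 --
  FD 2: (3.618,-1.176) -> (4.236,-3.078) [heading=288, draw]
  RT 36: heading 288 -> 252
  -- iteration 4/10 --
  FD 2: (4.236,-3.078) -> (3.618,-4.98) [heading=252, draw]
  RT 36: heading 252 -> 216
  -- iteration 5/10 --
  FD 2: (3.618,-4.98) -> (2,-6.155) [heading=216, draw]
  RT 36: heading 216 -> 180
  -- iteration 6/10 --
  FD 2: (2,-6.155) -> (0,-6.155) [heading=180, draw]
  RT 36: heading 180 -> 144
  -- iteration 7/10 --
  FD 2: (0,-6.155) -> (-1.618,-4.98) [heading=144, draw]
  RT 36: heading 144 -> 108
  -- iteration 8/10 --
  FD 2: (-1.618,-4.98) -> (-2.236,-3.078) [heading=108, draw]
  RT 36: heading 108 -> 72
  -- iteration 9/10 --
  FD 2: (-2.236,-3.078) -> (-1.618,-1.176) [heading=72, draw]
  RT 36: heading 72 -> 36
  -- iteration 10/10 --
  FD 2: (-1.618,-1.176) -> (0,0) [heading=36, draw]
  RT 36: heading 36 -> 0
]
Final: pos=(0,0), heading=0, 10 segment(s) drawn

Start position: (0, 0)
Final position: (0, 0)
Distance = 0; < 1e-6 -> CLOSED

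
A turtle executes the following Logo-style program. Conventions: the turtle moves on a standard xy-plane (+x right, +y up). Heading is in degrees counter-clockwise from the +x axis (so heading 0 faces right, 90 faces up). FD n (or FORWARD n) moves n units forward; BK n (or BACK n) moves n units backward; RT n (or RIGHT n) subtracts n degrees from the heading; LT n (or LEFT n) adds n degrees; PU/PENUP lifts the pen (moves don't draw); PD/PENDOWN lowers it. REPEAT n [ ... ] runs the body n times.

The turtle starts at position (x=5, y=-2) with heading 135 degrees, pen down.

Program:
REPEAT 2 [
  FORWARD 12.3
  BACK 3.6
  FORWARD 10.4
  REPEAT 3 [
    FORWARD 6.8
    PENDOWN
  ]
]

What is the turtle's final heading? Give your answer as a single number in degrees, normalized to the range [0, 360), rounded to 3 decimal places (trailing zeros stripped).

Answer: 135

Derivation:
Executing turtle program step by step:
Start: pos=(5,-2), heading=135, pen down
REPEAT 2 [
  -- iteration 1/2 --
  FD 12.3: (5,-2) -> (-3.697,6.697) [heading=135, draw]
  BK 3.6: (-3.697,6.697) -> (-1.152,4.152) [heading=135, draw]
  FD 10.4: (-1.152,4.152) -> (-8.506,11.506) [heading=135, draw]
  REPEAT 3 [
    -- iteration 1/3 --
    FD 6.8: (-8.506,11.506) -> (-13.314,16.314) [heading=135, draw]
    PD: pen down
    -- iteration 2/3 --
    FD 6.8: (-13.314,16.314) -> (-18.122,21.122) [heading=135, draw]
    PD: pen down
    -- iteration 3/3 --
    FD 6.8: (-18.122,21.122) -> (-22.931,25.931) [heading=135, draw]
    PD: pen down
  ]
  -- iteration 2/2 --
  FD 12.3: (-22.931,25.931) -> (-31.628,34.628) [heading=135, draw]
  BK 3.6: (-31.628,34.628) -> (-29.083,32.083) [heading=135, draw]
  FD 10.4: (-29.083,32.083) -> (-36.436,39.436) [heading=135, draw]
  REPEAT 3 [
    -- iteration 1/3 --
    FD 6.8: (-36.436,39.436) -> (-41.245,44.245) [heading=135, draw]
    PD: pen down
    -- iteration 2/3 --
    FD 6.8: (-41.245,44.245) -> (-46.053,49.053) [heading=135, draw]
    PD: pen down
    -- iteration 3/3 --
    FD 6.8: (-46.053,49.053) -> (-50.861,53.861) [heading=135, draw]
    PD: pen down
  ]
]
Final: pos=(-50.861,53.861), heading=135, 12 segment(s) drawn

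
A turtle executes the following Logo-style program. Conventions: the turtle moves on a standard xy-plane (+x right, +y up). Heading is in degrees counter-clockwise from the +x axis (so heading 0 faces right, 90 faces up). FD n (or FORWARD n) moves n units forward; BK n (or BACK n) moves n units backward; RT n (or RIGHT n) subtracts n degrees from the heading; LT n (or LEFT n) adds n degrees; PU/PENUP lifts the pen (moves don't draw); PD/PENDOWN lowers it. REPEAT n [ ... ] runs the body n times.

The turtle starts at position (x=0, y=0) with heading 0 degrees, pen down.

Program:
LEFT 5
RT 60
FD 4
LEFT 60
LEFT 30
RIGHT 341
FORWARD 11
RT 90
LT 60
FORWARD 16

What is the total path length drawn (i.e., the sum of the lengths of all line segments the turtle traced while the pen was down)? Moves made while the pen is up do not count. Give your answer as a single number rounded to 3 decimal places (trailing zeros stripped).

Answer: 31

Derivation:
Executing turtle program step by step:
Start: pos=(0,0), heading=0, pen down
LT 5: heading 0 -> 5
RT 60: heading 5 -> 305
FD 4: (0,0) -> (2.294,-3.277) [heading=305, draw]
LT 60: heading 305 -> 5
LT 30: heading 5 -> 35
RT 341: heading 35 -> 54
FD 11: (2.294,-3.277) -> (8.76,5.623) [heading=54, draw]
RT 90: heading 54 -> 324
LT 60: heading 324 -> 24
FD 16: (8.76,5.623) -> (23.377,12.13) [heading=24, draw]
Final: pos=(23.377,12.13), heading=24, 3 segment(s) drawn

Segment lengths:
  seg 1: (0,0) -> (2.294,-3.277), length = 4
  seg 2: (2.294,-3.277) -> (8.76,5.623), length = 11
  seg 3: (8.76,5.623) -> (23.377,12.13), length = 16
Total = 31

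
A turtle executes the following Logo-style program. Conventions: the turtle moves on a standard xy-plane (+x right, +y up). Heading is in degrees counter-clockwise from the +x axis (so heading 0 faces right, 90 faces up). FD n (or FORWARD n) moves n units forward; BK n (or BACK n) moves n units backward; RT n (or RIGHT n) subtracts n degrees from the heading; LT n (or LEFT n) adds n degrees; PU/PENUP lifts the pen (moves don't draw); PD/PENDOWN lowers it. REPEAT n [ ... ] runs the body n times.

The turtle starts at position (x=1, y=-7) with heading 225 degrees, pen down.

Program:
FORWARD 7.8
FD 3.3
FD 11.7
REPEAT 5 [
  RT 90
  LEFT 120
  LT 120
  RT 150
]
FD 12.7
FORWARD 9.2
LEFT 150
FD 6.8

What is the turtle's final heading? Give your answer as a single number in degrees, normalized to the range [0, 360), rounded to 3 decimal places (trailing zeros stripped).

Executing turtle program step by step:
Start: pos=(1,-7), heading=225, pen down
FD 7.8: (1,-7) -> (-4.515,-12.515) [heading=225, draw]
FD 3.3: (-4.515,-12.515) -> (-6.849,-14.849) [heading=225, draw]
FD 11.7: (-6.849,-14.849) -> (-15.122,-23.122) [heading=225, draw]
REPEAT 5 [
  -- iteration 1/5 --
  RT 90: heading 225 -> 135
  LT 120: heading 135 -> 255
  LT 120: heading 255 -> 15
  RT 150: heading 15 -> 225
  -- iteration 2/5 --
  RT 90: heading 225 -> 135
  LT 120: heading 135 -> 255
  LT 120: heading 255 -> 15
  RT 150: heading 15 -> 225
  -- iteration 3/5 --
  RT 90: heading 225 -> 135
  LT 120: heading 135 -> 255
  LT 120: heading 255 -> 15
  RT 150: heading 15 -> 225
  -- iteration 4/5 --
  RT 90: heading 225 -> 135
  LT 120: heading 135 -> 255
  LT 120: heading 255 -> 15
  RT 150: heading 15 -> 225
  -- iteration 5/5 --
  RT 90: heading 225 -> 135
  LT 120: heading 135 -> 255
  LT 120: heading 255 -> 15
  RT 150: heading 15 -> 225
]
FD 12.7: (-15.122,-23.122) -> (-24.102,-32.102) [heading=225, draw]
FD 9.2: (-24.102,-32.102) -> (-30.608,-38.608) [heading=225, draw]
LT 150: heading 225 -> 15
FD 6.8: (-30.608,-38.608) -> (-24.039,-36.848) [heading=15, draw]
Final: pos=(-24.039,-36.848), heading=15, 6 segment(s) drawn

Answer: 15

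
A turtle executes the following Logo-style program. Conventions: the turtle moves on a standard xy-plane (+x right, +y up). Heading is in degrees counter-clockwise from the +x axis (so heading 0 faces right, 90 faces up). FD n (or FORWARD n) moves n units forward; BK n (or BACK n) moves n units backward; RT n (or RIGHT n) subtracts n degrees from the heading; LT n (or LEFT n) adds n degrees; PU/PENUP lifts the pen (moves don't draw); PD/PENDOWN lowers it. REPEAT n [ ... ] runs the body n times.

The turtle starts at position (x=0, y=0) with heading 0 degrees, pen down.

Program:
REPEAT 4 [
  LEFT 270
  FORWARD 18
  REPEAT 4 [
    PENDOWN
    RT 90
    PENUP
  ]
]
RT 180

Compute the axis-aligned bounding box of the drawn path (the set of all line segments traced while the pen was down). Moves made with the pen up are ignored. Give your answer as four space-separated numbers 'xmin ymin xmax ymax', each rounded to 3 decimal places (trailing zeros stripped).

Answer: 0 -18 0 0

Derivation:
Executing turtle program step by step:
Start: pos=(0,0), heading=0, pen down
REPEAT 4 [
  -- iteration 1/4 --
  LT 270: heading 0 -> 270
  FD 18: (0,0) -> (0,-18) [heading=270, draw]
  REPEAT 4 [
    -- iteration 1/4 --
    PD: pen down
    RT 90: heading 270 -> 180
    PU: pen up
    -- iteration 2/4 --
    PD: pen down
    RT 90: heading 180 -> 90
    PU: pen up
    -- iteration 3/4 --
    PD: pen down
    RT 90: heading 90 -> 0
    PU: pen up
    -- iteration 4/4 --
    PD: pen down
    RT 90: heading 0 -> 270
    PU: pen up
  ]
  -- iteration 2/4 --
  LT 270: heading 270 -> 180
  FD 18: (0,-18) -> (-18,-18) [heading=180, move]
  REPEAT 4 [
    -- iteration 1/4 --
    PD: pen down
    RT 90: heading 180 -> 90
    PU: pen up
    -- iteration 2/4 --
    PD: pen down
    RT 90: heading 90 -> 0
    PU: pen up
    -- iteration 3/4 --
    PD: pen down
    RT 90: heading 0 -> 270
    PU: pen up
    -- iteration 4/4 --
    PD: pen down
    RT 90: heading 270 -> 180
    PU: pen up
  ]
  -- iteration 3/4 --
  LT 270: heading 180 -> 90
  FD 18: (-18,-18) -> (-18,0) [heading=90, move]
  REPEAT 4 [
    -- iteration 1/4 --
    PD: pen down
    RT 90: heading 90 -> 0
    PU: pen up
    -- iteration 2/4 --
    PD: pen down
    RT 90: heading 0 -> 270
    PU: pen up
    -- iteration 3/4 --
    PD: pen down
    RT 90: heading 270 -> 180
    PU: pen up
    -- iteration 4/4 --
    PD: pen down
    RT 90: heading 180 -> 90
    PU: pen up
  ]
  -- iteration 4/4 --
  LT 270: heading 90 -> 0
  FD 18: (-18,0) -> (0,0) [heading=0, move]
  REPEAT 4 [
    -- iteration 1/4 --
    PD: pen down
    RT 90: heading 0 -> 270
    PU: pen up
    -- iteration 2/4 --
    PD: pen down
    RT 90: heading 270 -> 180
    PU: pen up
    -- iteration 3/4 --
    PD: pen down
    RT 90: heading 180 -> 90
    PU: pen up
    -- iteration 4/4 --
    PD: pen down
    RT 90: heading 90 -> 0
    PU: pen up
  ]
]
RT 180: heading 0 -> 180
Final: pos=(0,0), heading=180, 1 segment(s) drawn

Segment endpoints: x in {0, 0}, y in {-18, 0}
xmin=0, ymin=-18, xmax=0, ymax=0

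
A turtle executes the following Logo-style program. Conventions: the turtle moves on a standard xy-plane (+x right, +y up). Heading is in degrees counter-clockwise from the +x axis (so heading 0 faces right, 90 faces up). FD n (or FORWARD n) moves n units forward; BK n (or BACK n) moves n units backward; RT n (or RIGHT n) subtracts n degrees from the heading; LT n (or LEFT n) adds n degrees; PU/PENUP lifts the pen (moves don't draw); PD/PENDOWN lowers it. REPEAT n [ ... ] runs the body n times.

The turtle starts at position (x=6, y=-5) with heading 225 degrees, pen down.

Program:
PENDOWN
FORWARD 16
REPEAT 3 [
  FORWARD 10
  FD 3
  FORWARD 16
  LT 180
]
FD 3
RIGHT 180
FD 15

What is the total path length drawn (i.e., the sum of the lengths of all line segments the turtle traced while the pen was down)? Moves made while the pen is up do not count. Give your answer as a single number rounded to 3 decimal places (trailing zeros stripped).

Executing turtle program step by step:
Start: pos=(6,-5), heading=225, pen down
PD: pen down
FD 16: (6,-5) -> (-5.314,-16.314) [heading=225, draw]
REPEAT 3 [
  -- iteration 1/3 --
  FD 10: (-5.314,-16.314) -> (-12.385,-23.385) [heading=225, draw]
  FD 3: (-12.385,-23.385) -> (-14.506,-25.506) [heading=225, draw]
  FD 16: (-14.506,-25.506) -> (-25.82,-36.82) [heading=225, draw]
  LT 180: heading 225 -> 45
  -- iteration 2/3 --
  FD 10: (-25.82,-36.82) -> (-18.749,-29.749) [heading=45, draw]
  FD 3: (-18.749,-29.749) -> (-16.627,-27.627) [heading=45, draw]
  FD 16: (-16.627,-27.627) -> (-5.314,-16.314) [heading=45, draw]
  LT 180: heading 45 -> 225
  -- iteration 3/3 --
  FD 10: (-5.314,-16.314) -> (-12.385,-23.385) [heading=225, draw]
  FD 3: (-12.385,-23.385) -> (-14.506,-25.506) [heading=225, draw]
  FD 16: (-14.506,-25.506) -> (-25.82,-36.82) [heading=225, draw]
  LT 180: heading 225 -> 45
]
FD 3: (-25.82,-36.82) -> (-23.698,-34.698) [heading=45, draw]
RT 180: heading 45 -> 225
FD 15: (-23.698,-34.698) -> (-34.305,-45.305) [heading=225, draw]
Final: pos=(-34.305,-45.305), heading=225, 12 segment(s) drawn

Segment lengths:
  seg 1: (6,-5) -> (-5.314,-16.314), length = 16
  seg 2: (-5.314,-16.314) -> (-12.385,-23.385), length = 10
  seg 3: (-12.385,-23.385) -> (-14.506,-25.506), length = 3
  seg 4: (-14.506,-25.506) -> (-25.82,-36.82), length = 16
  seg 5: (-25.82,-36.82) -> (-18.749,-29.749), length = 10
  seg 6: (-18.749,-29.749) -> (-16.627,-27.627), length = 3
  seg 7: (-16.627,-27.627) -> (-5.314,-16.314), length = 16
  seg 8: (-5.314,-16.314) -> (-12.385,-23.385), length = 10
  seg 9: (-12.385,-23.385) -> (-14.506,-25.506), length = 3
  seg 10: (-14.506,-25.506) -> (-25.82,-36.82), length = 16
  seg 11: (-25.82,-36.82) -> (-23.698,-34.698), length = 3
  seg 12: (-23.698,-34.698) -> (-34.305,-45.305), length = 15
Total = 121

Answer: 121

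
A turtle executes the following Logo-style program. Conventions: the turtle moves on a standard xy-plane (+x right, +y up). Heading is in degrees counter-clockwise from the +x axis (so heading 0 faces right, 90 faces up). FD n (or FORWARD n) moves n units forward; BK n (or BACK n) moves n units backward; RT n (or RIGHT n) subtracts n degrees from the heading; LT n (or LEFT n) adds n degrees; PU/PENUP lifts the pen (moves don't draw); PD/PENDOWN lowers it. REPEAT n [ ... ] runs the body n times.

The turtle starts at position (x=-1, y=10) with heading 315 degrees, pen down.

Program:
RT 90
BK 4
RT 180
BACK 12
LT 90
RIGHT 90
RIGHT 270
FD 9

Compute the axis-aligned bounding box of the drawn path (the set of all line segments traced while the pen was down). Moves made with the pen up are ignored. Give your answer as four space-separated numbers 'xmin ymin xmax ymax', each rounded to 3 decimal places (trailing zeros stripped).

Answer: -13.021 4.343 1.828 12.828

Derivation:
Executing turtle program step by step:
Start: pos=(-1,10), heading=315, pen down
RT 90: heading 315 -> 225
BK 4: (-1,10) -> (1.828,12.828) [heading=225, draw]
RT 180: heading 225 -> 45
BK 12: (1.828,12.828) -> (-6.657,4.343) [heading=45, draw]
LT 90: heading 45 -> 135
RT 90: heading 135 -> 45
RT 270: heading 45 -> 135
FD 9: (-6.657,4.343) -> (-13.021,10.707) [heading=135, draw]
Final: pos=(-13.021,10.707), heading=135, 3 segment(s) drawn

Segment endpoints: x in {-13.021, -6.657, -1, 1.828}, y in {4.343, 10, 10.707, 12.828}
xmin=-13.021, ymin=4.343, xmax=1.828, ymax=12.828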